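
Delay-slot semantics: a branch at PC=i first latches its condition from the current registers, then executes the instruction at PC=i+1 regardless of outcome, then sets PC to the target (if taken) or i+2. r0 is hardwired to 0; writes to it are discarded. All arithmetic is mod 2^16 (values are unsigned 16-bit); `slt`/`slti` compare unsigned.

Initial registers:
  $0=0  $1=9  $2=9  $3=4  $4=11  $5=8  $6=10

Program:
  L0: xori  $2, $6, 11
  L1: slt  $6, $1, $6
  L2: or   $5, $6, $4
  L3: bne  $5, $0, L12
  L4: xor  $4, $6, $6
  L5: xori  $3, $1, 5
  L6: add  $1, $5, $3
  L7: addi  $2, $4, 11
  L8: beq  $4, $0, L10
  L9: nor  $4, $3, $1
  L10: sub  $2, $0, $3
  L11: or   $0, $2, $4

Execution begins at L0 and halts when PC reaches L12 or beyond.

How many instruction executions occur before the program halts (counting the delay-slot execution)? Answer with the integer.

PC=0  xori  $2, $6, 11       | $0=0 $1=9 $2=1 $3=4 $4=11 $5=8 $6=10
PC=1  slt  $6, $1, $6        | $0=0 $1=9 $2=1 $3=4 $4=11 $5=8 $6=1
PC=2  or   $5, $6, $4        | $0=0 $1=9 $2=1 $3=4 $4=11 $5=11 $6=1
PC=3  bne  $5, $0, L12       | $0=0 $1=9 $2=1 $3=4 $4=11 $5=11 $6=1  [TAKEN]
PC=4  xor  $4, $6, $6        | $0=0 $1=9 $2=1 $3=4 $4=0 $5=11 $6=1

5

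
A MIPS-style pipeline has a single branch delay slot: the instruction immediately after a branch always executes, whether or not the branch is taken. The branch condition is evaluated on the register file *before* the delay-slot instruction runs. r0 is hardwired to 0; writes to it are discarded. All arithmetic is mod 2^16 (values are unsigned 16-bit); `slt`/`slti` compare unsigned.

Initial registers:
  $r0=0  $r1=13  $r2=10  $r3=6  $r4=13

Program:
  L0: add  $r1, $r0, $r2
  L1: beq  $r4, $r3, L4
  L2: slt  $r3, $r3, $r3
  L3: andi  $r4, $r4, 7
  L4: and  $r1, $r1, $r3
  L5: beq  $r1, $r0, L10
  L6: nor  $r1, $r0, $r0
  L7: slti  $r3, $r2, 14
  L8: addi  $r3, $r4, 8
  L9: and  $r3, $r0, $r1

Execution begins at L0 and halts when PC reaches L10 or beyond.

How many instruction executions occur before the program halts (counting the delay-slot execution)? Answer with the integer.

[0] add  $r1, $r0, $r2  →  {$r0:0, $r1:10, $r2:10, $r3:6, $r4:13}
[1] beq  $r4, $r3, L4  →  {$r0:0, $r1:10, $r2:10, $r3:6, $r4:13}  ⟨branch fallthrough⟩
[2] slt  $r3, $r3, $r3  →  {$r0:0, $r1:10, $r2:10, $r3:0, $r4:13}
[3] andi  $r4, $r4, 7  →  {$r0:0, $r1:10, $r2:10, $r3:0, $r4:5}
[4] and  $r1, $r1, $r3  →  {$r0:0, $r1:0, $r2:10, $r3:0, $r4:5}
[5] beq  $r1, $r0, L10  →  {$r0:0, $r1:0, $r2:10, $r3:0, $r4:5}  ⟨branch taken⟩
[6] nor  $r1, $r0, $r0  →  {$r0:0, $r1:65535, $r2:10, $r3:0, $r4:5}

7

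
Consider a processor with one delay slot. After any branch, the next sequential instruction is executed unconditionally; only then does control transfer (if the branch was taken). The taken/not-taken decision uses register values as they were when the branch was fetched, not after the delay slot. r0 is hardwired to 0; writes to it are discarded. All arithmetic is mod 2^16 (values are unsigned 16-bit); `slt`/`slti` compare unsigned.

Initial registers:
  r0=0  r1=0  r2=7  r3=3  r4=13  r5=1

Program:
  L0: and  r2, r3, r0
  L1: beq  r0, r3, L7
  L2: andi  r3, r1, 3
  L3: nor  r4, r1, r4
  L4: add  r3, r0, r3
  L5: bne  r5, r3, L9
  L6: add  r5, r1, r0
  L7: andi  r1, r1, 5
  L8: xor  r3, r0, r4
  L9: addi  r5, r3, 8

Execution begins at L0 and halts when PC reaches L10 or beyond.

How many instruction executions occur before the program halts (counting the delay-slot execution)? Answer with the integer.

8

  step pc=0: and  r2, r3, r0  regs=(0,0,0,3,13,1)
  step pc=1: beq  r0, r3, L7  cond=F  regs=(0,0,0,3,13,1)
  step pc=2: andi  r3, r1, 3  regs=(0,0,0,0,13,1)
  step pc=3: nor  r4, r1, r4  regs=(0,0,0,0,65522,1)
  step pc=4: add  r3, r0, r3  regs=(0,0,0,0,65522,1)
  step pc=5: bne  r5, r3, L9  cond=T  regs=(0,0,0,0,65522,1)
  step pc=6: add  r5, r1, r0  regs=(0,0,0,0,65522,0)
  step pc=9: addi  r5, r3, 8  regs=(0,0,0,0,65522,8)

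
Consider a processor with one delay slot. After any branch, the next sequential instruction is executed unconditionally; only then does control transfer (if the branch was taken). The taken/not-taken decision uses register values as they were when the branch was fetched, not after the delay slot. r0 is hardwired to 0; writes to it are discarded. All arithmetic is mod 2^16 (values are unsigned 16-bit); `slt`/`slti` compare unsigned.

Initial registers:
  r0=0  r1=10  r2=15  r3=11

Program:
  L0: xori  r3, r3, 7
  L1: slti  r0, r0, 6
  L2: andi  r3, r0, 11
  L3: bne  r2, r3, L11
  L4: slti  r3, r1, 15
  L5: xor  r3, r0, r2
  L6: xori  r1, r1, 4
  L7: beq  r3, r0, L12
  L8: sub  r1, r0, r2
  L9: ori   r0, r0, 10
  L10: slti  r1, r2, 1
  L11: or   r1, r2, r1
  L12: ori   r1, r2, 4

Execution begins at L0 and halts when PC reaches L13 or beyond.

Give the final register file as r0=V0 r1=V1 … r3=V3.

r0=0 r1=15 r2=15 r3=1

[0] xori  r3, r3, 7  →  {r0:0, r1:10, r2:15, r3:12}
[1] slti  r0, r0, 6  →  {r0:0, r1:10, r2:15, r3:12}
[2] andi  r3, r0, 11  →  {r0:0, r1:10, r2:15, r3:0}
[3] bne  r2, r3, L11  →  {r0:0, r1:10, r2:15, r3:0}  ⟨branch taken⟩
[4] slti  r3, r1, 15  →  {r0:0, r1:10, r2:15, r3:1}
[11] or   r1, r2, r1  →  {r0:0, r1:15, r2:15, r3:1}
[12] ori   r1, r2, 4  →  {r0:0, r1:15, r2:15, r3:1}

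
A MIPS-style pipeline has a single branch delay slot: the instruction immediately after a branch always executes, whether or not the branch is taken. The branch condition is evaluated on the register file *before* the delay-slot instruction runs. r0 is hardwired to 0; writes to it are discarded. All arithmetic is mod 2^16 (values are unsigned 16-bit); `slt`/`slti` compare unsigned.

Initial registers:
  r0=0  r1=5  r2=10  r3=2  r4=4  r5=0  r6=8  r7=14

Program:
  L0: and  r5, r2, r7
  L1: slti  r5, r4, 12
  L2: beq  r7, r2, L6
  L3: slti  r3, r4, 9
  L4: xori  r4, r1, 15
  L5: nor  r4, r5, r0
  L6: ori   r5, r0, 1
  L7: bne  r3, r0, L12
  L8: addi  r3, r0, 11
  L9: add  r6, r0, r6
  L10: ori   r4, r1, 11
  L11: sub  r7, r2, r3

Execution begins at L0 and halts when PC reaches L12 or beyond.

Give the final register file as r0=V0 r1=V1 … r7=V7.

PC=0  and  r5, r2, r7        | r0=0 r1=5 r2=10 r3=2 r4=4 r5=10 r6=8 r7=14
PC=1  slti  r5, r4, 12       | r0=0 r1=5 r2=10 r3=2 r4=4 r5=1 r6=8 r7=14
PC=2  beq  r7, r2, L6        | r0=0 r1=5 r2=10 r3=2 r4=4 r5=1 r6=8 r7=14  [not taken]
PC=3  slti  r3, r4, 9        | r0=0 r1=5 r2=10 r3=1 r4=4 r5=1 r6=8 r7=14
PC=4  xori  r4, r1, 15       | r0=0 r1=5 r2=10 r3=1 r4=10 r5=1 r6=8 r7=14
PC=5  nor  r4, r5, r0        | r0=0 r1=5 r2=10 r3=1 r4=65534 r5=1 r6=8 r7=14
PC=6  ori   r5, r0, 1        | r0=0 r1=5 r2=10 r3=1 r4=65534 r5=1 r6=8 r7=14
PC=7  bne  r3, r0, L12       | r0=0 r1=5 r2=10 r3=1 r4=65534 r5=1 r6=8 r7=14  [TAKEN]
PC=8  addi  r3, r0, 11       | r0=0 r1=5 r2=10 r3=11 r4=65534 r5=1 r6=8 r7=14

r0=0 r1=5 r2=10 r3=11 r4=65534 r5=1 r6=8 r7=14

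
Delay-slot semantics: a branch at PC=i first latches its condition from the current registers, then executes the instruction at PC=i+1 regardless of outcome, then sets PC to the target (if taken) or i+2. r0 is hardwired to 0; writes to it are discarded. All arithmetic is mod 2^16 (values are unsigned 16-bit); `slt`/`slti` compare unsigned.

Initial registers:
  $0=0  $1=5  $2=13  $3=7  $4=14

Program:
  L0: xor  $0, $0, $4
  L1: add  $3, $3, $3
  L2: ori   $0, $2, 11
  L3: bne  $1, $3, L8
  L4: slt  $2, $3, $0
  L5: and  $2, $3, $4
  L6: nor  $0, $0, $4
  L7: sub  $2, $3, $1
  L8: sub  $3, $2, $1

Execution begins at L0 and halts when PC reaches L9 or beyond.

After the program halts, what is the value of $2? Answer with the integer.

0

#0 xor  $0, $0, $4 ; 0/5/13/7/14
#1 add  $3, $3, $3 ; 0/5/13/14/14
#2 ori   $0, $2, 11 ; 0/5/13/14/14
#3 bne  $1, $3, L8 ; 0/5/13/14/14 ; →target
#4 slt  $2, $3, $0 ; 0/5/0/14/14
#8 sub  $3, $2, $1 ; 0/5/0/65531/14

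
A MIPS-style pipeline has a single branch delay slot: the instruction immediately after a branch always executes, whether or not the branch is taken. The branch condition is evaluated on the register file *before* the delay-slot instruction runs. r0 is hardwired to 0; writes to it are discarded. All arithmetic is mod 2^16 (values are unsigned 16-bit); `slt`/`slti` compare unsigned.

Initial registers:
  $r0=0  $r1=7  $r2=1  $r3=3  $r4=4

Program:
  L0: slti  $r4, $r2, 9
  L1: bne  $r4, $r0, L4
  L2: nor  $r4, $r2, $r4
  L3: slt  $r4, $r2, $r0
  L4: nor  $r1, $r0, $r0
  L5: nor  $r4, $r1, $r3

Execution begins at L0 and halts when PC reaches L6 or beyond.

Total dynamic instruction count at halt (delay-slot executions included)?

5

#0 slti  $r4, $r2, 9 ; 0/7/1/3/1
#1 bne  $r4, $r0, L4 ; 0/7/1/3/1 ; →target
#2 nor  $r4, $r2, $r4 ; 0/7/1/3/65534
#4 nor  $r1, $r0, $r0 ; 0/65535/1/3/65534
#5 nor  $r4, $r1, $r3 ; 0/65535/1/3/0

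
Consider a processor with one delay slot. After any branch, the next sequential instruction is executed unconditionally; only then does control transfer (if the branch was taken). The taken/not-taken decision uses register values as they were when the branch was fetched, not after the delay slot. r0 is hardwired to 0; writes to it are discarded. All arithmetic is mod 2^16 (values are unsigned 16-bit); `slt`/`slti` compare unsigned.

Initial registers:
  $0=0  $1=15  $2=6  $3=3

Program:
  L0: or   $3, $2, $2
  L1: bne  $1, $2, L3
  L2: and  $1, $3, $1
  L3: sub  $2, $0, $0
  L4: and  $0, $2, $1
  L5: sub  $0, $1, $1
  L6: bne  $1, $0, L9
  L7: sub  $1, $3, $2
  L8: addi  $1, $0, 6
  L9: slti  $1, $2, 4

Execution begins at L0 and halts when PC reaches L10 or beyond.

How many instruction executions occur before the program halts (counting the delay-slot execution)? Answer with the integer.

PC=0  or   $3, $2, $2        | $0=0 $1=15 $2=6 $3=6
PC=1  bne  $1, $2, L3        | $0=0 $1=15 $2=6 $3=6  [TAKEN]
PC=2  and  $1, $3, $1        | $0=0 $1=6 $2=6 $3=6
PC=3  sub  $2, $0, $0        | $0=0 $1=6 $2=0 $3=6
PC=4  and  $0, $2, $1        | $0=0 $1=6 $2=0 $3=6
PC=5  sub  $0, $1, $1        | $0=0 $1=6 $2=0 $3=6
PC=6  bne  $1, $0, L9        | $0=0 $1=6 $2=0 $3=6  [TAKEN]
PC=7  sub  $1, $3, $2        | $0=0 $1=6 $2=0 $3=6
PC=9  slti  $1, $2, 4        | $0=0 $1=1 $2=0 $3=6

9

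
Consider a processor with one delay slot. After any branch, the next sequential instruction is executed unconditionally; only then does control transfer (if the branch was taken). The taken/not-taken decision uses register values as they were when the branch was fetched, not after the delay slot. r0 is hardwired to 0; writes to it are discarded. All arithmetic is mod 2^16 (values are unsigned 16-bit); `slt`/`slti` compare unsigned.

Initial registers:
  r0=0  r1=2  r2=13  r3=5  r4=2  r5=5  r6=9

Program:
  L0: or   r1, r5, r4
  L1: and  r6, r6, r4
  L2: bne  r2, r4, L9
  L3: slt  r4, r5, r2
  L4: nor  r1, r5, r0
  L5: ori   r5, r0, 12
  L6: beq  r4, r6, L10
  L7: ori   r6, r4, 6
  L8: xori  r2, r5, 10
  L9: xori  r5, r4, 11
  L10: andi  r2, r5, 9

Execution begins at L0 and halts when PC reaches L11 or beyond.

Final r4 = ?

PC=0  or   r1, r5, r4        | r0=0 r1=7 r2=13 r3=5 r4=2 r5=5 r6=9
PC=1  and  r6, r6, r4        | r0=0 r1=7 r2=13 r3=5 r4=2 r5=5 r6=0
PC=2  bne  r2, r4, L9        | r0=0 r1=7 r2=13 r3=5 r4=2 r5=5 r6=0  [TAKEN]
PC=3  slt  r4, r5, r2        | r0=0 r1=7 r2=13 r3=5 r4=1 r5=5 r6=0
PC=9  xori  r5, r4, 11       | r0=0 r1=7 r2=13 r3=5 r4=1 r5=10 r6=0
PC=10 andi  r2, r5, 9        | r0=0 r1=7 r2=8 r3=5 r4=1 r5=10 r6=0

1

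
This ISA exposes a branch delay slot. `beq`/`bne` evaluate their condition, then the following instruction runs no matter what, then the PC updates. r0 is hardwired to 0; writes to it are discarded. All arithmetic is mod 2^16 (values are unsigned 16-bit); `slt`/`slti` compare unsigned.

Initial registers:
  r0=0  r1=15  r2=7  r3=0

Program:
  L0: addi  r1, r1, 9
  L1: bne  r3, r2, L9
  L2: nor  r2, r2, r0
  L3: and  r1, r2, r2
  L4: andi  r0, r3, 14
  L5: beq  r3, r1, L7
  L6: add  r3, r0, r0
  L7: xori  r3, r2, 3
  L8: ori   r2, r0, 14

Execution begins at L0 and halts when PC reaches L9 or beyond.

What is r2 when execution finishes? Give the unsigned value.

65528

[0] addi  r1, r1, 9  →  {r0:0, r1:24, r2:7, r3:0}
[1] bne  r3, r2, L9  →  {r0:0, r1:24, r2:7, r3:0}  ⟨branch taken⟩
[2] nor  r2, r2, r0  →  {r0:0, r1:24, r2:65528, r3:0}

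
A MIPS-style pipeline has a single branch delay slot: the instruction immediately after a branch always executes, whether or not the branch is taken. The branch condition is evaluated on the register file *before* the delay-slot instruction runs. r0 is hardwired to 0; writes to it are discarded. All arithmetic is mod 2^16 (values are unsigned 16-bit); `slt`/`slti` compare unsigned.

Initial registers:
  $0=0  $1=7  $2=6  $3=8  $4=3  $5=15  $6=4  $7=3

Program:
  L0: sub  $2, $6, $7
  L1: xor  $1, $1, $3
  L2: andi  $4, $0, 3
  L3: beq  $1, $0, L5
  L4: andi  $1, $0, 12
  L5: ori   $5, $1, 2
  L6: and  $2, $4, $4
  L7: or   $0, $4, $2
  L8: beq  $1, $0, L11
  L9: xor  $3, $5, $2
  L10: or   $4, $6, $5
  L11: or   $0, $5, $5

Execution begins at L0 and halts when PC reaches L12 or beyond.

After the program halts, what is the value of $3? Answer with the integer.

2

PC=0  sub  $2, $6, $7        | $0=0 $1=7 $2=1 $3=8 $4=3 $5=15 $6=4 $7=3
PC=1  xor  $1, $1, $3        | $0=0 $1=15 $2=1 $3=8 $4=3 $5=15 $6=4 $7=3
PC=2  andi  $4, $0, 3        | $0=0 $1=15 $2=1 $3=8 $4=0 $5=15 $6=4 $7=3
PC=3  beq  $1, $0, L5        | $0=0 $1=15 $2=1 $3=8 $4=0 $5=15 $6=4 $7=3  [not taken]
PC=4  andi  $1, $0, 12       | $0=0 $1=0 $2=1 $3=8 $4=0 $5=15 $6=4 $7=3
PC=5  ori   $5, $1, 2        | $0=0 $1=0 $2=1 $3=8 $4=0 $5=2 $6=4 $7=3
PC=6  and  $2, $4, $4        | $0=0 $1=0 $2=0 $3=8 $4=0 $5=2 $6=4 $7=3
PC=7  or   $0, $4, $2        | $0=0 $1=0 $2=0 $3=8 $4=0 $5=2 $6=4 $7=3
PC=8  beq  $1, $0, L11       | $0=0 $1=0 $2=0 $3=8 $4=0 $5=2 $6=4 $7=3  [TAKEN]
PC=9  xor  $3, $5, $2        | $0=0 $1=0 $2=0 $3=2 $4=0 $5=2 $6=4 $7=3
PC=11 or   $0, $5, $5        | $0=0 $1=0 $2=0 $3=2 $4=0 $5=2 $6=4 $7=3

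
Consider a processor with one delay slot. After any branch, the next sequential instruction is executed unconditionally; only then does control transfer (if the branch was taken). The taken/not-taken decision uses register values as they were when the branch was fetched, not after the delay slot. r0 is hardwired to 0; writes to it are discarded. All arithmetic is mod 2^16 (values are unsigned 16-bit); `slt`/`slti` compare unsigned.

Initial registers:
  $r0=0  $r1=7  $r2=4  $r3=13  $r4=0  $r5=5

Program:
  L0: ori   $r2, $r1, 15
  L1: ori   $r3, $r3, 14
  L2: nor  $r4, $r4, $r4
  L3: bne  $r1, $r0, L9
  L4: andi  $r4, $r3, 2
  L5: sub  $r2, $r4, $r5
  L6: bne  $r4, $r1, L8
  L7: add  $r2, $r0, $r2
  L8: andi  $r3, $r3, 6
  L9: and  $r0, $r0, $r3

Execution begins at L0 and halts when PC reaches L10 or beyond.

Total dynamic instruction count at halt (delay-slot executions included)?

6

PC=0  ori   $r2, $r1, 15     | $r0=0 $r1=7 $r2=15 $r3=13 $r4=0 $r5=5
PC=1  ori   $r3, $r3, 14     | $r0=0 $r1=7 $r2=15 $r3=15 $r4=0 $r5=5
PC=2  nor  $r4, $r4, $r4     | $r0=0 $r1=7 $r2=15 $r3=15 $r4=65535 $r5=5
PC=3  bne  $r1, $r0, L9      | $r0=0 $r1=7 $r2=15 $r3=15 $r4=65535 $r5=5  [TAKEN]
PC=4  andi  $r4, $r3, 2      | $r0=0 $r1=7 $r2=15 $r3=15 $r4=2 $r5=5
PC=9  and  $r0, $r0, $r3     | $r0=0 $r1=7 $r2=15 $r3=15 $r4=2 $r5=5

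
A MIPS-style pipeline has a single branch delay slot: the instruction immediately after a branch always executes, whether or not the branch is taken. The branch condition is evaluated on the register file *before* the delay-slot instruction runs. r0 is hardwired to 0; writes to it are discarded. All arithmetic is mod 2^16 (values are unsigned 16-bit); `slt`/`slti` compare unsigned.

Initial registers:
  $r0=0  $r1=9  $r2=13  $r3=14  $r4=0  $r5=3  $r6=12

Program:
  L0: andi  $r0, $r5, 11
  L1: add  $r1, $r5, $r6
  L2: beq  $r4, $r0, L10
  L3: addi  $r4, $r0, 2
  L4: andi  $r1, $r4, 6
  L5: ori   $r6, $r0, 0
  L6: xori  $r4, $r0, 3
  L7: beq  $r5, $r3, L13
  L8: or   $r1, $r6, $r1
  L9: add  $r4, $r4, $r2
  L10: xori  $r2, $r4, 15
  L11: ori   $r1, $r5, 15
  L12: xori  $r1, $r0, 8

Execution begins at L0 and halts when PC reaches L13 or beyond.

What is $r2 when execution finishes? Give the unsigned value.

#0 andi  $r0, $r5, 11 ; 0/9/13/14/0/3/12
#1 add  $r1, $r5, $r6 ; 0/15/13/14/0/3/12
#2 beq  $r4, $r0, L10 ; 0/15/13/14/0/3/12 ; →target
#3 addi  $r4, $r0, 2 ; 0/15/13/14/2/3/12
#10 xori  $r2, $r4, 15 ; 0/15/13/14/2/3/12
#11 ori   $r1, $r5, 15 ; 0/15/13/14/2/3/12
#12 xori  $r1, $r0, 8 ; 0/8/13/14/2/3/12

13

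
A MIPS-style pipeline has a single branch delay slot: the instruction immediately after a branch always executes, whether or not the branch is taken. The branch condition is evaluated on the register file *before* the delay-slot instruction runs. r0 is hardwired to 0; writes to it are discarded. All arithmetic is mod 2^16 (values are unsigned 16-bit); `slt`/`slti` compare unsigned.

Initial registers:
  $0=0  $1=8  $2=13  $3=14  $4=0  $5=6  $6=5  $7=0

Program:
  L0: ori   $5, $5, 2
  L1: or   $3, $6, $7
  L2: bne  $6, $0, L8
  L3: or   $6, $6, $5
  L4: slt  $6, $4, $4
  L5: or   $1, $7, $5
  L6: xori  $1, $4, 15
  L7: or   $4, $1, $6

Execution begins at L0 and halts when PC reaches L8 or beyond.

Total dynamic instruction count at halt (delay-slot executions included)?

4

PC=0  ori   $5, $5, 2        | $0=0 $1=8 $2=13 $3=14 $4=0 $5=6 $6=5 $7=0
PC=1  or   $3, $6, $7        | $0=0 $1=8 $2=13 $3=5 $4=0 $5=6 $6=5 $7=0
PC=2  bne  $6, $0, L8        | $0=0 $1=8 $2=13 $3=5 $4=0 $5=6 $6=5 $7=0  [TAKEN]
PC=3  or   $6, $6, $5        | $0=0 $1=8 $2=13 $3=5 $4=0 $5=6 $6=7 $7=0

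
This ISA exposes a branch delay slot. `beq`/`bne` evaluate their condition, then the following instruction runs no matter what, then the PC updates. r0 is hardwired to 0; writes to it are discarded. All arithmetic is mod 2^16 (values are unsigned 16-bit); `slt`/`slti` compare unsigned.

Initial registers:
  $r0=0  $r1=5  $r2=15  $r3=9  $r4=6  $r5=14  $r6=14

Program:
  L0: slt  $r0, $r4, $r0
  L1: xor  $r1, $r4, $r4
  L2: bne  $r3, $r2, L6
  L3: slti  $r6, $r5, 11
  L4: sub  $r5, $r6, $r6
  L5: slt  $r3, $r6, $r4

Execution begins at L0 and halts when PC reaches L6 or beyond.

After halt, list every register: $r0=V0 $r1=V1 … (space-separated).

$r0=0 $r1=0 $r2=15 $r3=9 $r4=6 $r5=14 $r6=0

#0 slt  $r0, $r4, $r0 ; 0/5/15/9/6/14/14
#1 xor  $r1, $r4, $r4 ; 0/0/15/9/6/14/14
#2 bne  $r3, $r2, L6 ; 0/0/15/9/6/14/14 ; →target
#3 slti  $r6, $r5, 11 ; 0/0/15/9/6/14/0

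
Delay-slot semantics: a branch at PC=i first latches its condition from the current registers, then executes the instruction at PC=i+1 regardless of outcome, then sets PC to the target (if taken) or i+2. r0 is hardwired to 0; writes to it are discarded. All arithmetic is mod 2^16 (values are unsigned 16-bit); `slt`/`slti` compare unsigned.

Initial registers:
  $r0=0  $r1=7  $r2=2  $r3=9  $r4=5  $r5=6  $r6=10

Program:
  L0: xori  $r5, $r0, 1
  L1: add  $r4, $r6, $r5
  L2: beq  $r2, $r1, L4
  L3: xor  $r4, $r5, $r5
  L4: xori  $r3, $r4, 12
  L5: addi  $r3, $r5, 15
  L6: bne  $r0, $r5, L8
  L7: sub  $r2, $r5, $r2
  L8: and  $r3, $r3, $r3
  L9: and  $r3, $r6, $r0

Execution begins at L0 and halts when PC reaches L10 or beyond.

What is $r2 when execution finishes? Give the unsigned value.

  step pc=0: xori  $r5, $r0, 1  regs=(0,7,2,9,5,1,10)
  step pc=1: add  $r4, $r6, $r5  regs=(0,7,2,9,11,1,10)
  step pc=2: beq  $r2, $r1, L4  cond=F  regs=(0,7,2,9,11,1,10)
  step pc=3: xor  $r4, $r5, $r5  regs=(0,7,2,9,0,1,10)
  step pc=4: xori  $r3, $r4, 12  regs=(0,7,2,12,0,1,10)
  step pc=5: addi  $r3, $r5, 15  regs=(0,7,2,16,0,1,10)
  step pc=6: bne  $r0, $r5, L8  cond=T  regs=(0,7,2,16,0,1,10)
  step pc=7: sub  $r2, $r5, $r2  regs=(0,7,65535,16,0,1,10)
  step pc=8: and  $r3, $r3, $r3  regs=(0,7,65535,16,0,1,10)
  step pc=9: and  $r3, $r6, $r0  regs=(0,7,65535,0,0,1,10)

65535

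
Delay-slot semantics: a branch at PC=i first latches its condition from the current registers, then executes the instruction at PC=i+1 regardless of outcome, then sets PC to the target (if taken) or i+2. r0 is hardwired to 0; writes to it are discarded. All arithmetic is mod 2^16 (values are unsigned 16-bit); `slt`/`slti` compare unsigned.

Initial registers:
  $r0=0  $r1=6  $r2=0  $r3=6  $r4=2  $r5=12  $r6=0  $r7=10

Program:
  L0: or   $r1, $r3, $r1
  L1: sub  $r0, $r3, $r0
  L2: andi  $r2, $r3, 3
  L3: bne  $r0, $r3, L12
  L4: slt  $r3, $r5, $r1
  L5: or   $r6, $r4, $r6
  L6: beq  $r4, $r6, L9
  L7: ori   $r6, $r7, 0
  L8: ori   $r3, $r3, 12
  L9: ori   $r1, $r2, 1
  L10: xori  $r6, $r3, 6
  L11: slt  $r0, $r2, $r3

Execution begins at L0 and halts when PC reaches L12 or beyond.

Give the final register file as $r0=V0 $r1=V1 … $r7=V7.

$r0=0 $r1=6 $r2=2 $r3=0 $r4=2 $r5=12 $r6=0 $r7=10

PC=0  or   $r1, $r3, $r1     | $r0=0 $r1=6 $r2=0 $r3=6 $r4=2 $r5=12 $r6=0 $r7=10
PC=1  sub  $r0, $r3, $r0     | $r0=0 $r1=6 $r2=0 $r3=6 $r4=2 $r5=12 $r6=0 $r7=10
PC=2  andi  $r2, $r3, 3      | $r0=0 $r1=6 $r2=2 $r3=6 $r4=2 $r5=12 $r6=0 $r7=10
PC=3  bne  $r0, $r3, L12     | $r0=0 $r1=6 $r2=2 $r3=6 $r4=2 $r5=12 $r6=0 $r7=10  [TAKEN]
PC=4  slt  $r3, $r5, $r1     | $r0=0 $r1=6 $r2=2 $r3=0 $r4=2 $r5=12 $r6=0 $r7=10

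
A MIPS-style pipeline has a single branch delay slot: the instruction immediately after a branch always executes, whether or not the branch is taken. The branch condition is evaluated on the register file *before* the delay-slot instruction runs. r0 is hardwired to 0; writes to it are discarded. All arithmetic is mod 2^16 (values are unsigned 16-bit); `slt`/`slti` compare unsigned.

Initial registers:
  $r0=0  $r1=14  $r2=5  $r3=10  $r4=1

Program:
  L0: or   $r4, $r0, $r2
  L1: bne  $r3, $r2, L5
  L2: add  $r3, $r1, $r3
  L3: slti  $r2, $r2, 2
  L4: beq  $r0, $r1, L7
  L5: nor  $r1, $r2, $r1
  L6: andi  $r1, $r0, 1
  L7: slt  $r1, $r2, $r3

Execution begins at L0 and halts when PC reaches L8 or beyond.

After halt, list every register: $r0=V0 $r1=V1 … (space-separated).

[0] or   $r4, $r0, $r2  →  {$r0:0, $r1:14, $r2:5, $r3:10, $r4:5}
[1] bne  $r3, $r2, L5  →  {$r0:0, $r1:14, $r2:5, $r3:10, $r4:5}  ⟨branch taken⟩
[2] add  $r3, $r1, $r3  →  {$r0:0, $r1:14, $r2:5, $r3:24, $r4:5}
[5] nor  $r1, $r2, $r1  →  {$r0:0, $r1:65520, $r2:5, $r3:24, $r4:5}
[6] andi  $r1, $r0, 1  →  {$r0:0, $r1:0, $r2:5, $r3:24, $r4:5}
[7] slt  $r1, $r2, $r3  →  {$r0:0, $r1:1, $r2:5, $r3:24, $r4:5}

$r0=0 $r1=1 $r2=5 $r3=24 $r4=5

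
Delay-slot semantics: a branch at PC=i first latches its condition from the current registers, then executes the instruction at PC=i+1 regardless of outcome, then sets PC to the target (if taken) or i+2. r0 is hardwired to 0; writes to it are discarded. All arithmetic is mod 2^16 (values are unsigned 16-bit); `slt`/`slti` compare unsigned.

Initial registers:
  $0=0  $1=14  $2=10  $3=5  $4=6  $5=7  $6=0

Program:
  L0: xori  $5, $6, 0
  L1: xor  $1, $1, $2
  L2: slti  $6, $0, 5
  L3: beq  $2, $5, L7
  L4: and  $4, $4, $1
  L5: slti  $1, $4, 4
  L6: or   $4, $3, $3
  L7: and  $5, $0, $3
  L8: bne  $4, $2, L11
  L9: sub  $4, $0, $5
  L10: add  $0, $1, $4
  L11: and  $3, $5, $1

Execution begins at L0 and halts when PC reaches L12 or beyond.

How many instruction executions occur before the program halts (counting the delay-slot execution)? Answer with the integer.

11

#0 xori  $5, $6, 0 ; 0/14/10/5/6/0/0
#1 xor  $1, $1, $2 ; 0/4/10/5/6/0/0
#2 slti  $6, $0, 5 ; 0/4/10/5/6/0/1
#3 beq  $2, $5, L7 ; 0/4/10/5/6/0/1 ; →fallthru
#4 and  $4, $4, $1 ; 0/4/10/5/4/0/1
#5 slti  $1, $4, 4 ; 0/0/10/5/4/0/1
#6 or   $4, $3, $3 ; 0/0/10/5/5/0/1
#7 and  $5, $0, $3 ; 0/0/10/5/5/0/1
#8 bne  $4, $2, L11 ; 0/0/10/5/5/0/1 ; →target
#9 sub  $4, $0, $5 ; 0/0/10/5/0/0/1
#11 and  $3, $5, $1 ; 0/0/10/0/0/0/1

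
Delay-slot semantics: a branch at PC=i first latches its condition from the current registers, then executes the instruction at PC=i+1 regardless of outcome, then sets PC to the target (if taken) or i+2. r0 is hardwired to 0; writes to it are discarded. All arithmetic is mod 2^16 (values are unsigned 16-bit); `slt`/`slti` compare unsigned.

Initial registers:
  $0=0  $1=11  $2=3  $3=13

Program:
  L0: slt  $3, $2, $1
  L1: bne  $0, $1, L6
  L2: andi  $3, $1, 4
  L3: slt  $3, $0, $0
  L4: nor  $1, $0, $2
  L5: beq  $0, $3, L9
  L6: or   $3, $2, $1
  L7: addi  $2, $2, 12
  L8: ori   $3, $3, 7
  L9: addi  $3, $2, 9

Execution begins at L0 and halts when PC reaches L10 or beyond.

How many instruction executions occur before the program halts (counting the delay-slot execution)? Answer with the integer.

PC=0  slt  $3, $2, $1        | $0=0 $1=11 $2=3 $3=1
PC=1  bne  $0, $1, L6        | $0=0 $1=11 $2=3 $3=1  [TAKEN]
PC=2  andi  $3, $1, 4        | $0=0 $1=11 $2=3 $3=0
PC=6  or   $3, $2, $1        | $0=0 $1=11 $2=3 $3=11
PC=7  addi  $2, $2, 12       | $0=0 $1=11 $2=15 $3=11
PC=8  ori   $3, $3, 7        | $0=0 $1=11 $2=15 $3=15
PC=9  addi  $3, $2, 9        | $0=0 $1=11 $2=15 $3=24

7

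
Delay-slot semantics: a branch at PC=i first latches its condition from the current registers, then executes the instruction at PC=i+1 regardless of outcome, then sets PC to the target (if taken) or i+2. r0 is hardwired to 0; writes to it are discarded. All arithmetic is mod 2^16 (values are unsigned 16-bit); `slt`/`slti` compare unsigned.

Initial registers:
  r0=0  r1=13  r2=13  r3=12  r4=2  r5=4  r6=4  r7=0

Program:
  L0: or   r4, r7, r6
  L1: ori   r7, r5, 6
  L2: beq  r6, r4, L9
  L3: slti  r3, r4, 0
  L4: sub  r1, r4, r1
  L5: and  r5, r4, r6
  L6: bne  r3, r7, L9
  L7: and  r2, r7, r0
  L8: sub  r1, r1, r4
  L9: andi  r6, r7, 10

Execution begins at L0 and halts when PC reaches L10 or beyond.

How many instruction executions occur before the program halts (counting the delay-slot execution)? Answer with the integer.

#0 or   r4, r7, r6 ; 0/13/13/12/4/4/4/0
#1 ori   r7, r5, 6 ; 0/13/13/12/4/4/4/6
#2 beq  r6, r4, L9 ; 0/13/13/12/4/4/4/6 ; →target
#3 slti  r3, r4, 0 ; 0/13/13/0/4/4/4/6
#9 andi  r6, r7, 10 ; 0/13/13/0/4/4/2/6

5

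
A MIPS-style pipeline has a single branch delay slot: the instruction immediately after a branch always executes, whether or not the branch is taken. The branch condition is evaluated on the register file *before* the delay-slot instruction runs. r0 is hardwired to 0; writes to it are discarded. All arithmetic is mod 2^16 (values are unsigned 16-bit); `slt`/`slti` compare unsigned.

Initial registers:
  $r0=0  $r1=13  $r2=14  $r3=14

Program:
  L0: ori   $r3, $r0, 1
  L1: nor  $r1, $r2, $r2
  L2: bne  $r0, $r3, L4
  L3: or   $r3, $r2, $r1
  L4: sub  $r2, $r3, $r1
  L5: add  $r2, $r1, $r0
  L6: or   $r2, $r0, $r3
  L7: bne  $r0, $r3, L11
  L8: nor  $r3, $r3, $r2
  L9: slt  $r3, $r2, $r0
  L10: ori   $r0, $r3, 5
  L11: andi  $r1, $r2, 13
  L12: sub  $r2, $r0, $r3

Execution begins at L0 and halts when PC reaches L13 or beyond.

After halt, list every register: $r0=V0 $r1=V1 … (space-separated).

$r0=0 $r1=13 $r2=0 $r3=0

PC=0  ori   $r3, $r0, 1      | $r0=0 $r1=13 $r2=14 $r3=1
PC=1  nor  $r1, $r2, $r2     | $r0=0 $r1=65521 $r2=14 $r3=1
PC=2  bne  $r0, $r3, L4      | $r0=0 $r1=65521 $r2=14 $r3=1  [TAKEN]
PC=3  or   $r3, $r2, $r1     | $r0=0 $r1=65521 $r2=14 $r3=65535
PC=4  sub  $r2, $r3, $r1     | $r0=0 $r1=65521 $r2=14 $r3=65535
PC=5  add  $r2, $r1, $r0     | $r0=0 $r1=65521 $r2=65521 $r3=65535
PC=6  or   $r2, $r0, $r3     | $r0=0 $r1=65521 $r2=65535 $r3=65535
PC=7  bne  $r0, $r3, L11     | $r0=0 $r1=65521 $r2=65535 $r3=65535  [TAKEN]
PC=8  nor  $r3, $r3, $r2     | $r0=0 $r1=65521 $r2=65535 $r3=0
PC=11 andi  $r1, $r2, 13     | $r0=0 $r1=13 $r2=65535 $r3=0
PC=12 sub  $r2, $r0, $r3     | $r0=0 $r1=13 $r2=0 $r3=0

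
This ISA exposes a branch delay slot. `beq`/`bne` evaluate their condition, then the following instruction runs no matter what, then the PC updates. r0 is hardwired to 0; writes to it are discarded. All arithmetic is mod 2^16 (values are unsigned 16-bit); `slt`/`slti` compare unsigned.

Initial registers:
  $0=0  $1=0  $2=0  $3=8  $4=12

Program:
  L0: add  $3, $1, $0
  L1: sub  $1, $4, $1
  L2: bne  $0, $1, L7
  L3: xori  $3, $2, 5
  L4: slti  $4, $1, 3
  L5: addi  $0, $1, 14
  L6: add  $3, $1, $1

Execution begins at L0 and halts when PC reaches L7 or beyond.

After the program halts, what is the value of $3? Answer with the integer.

#0 add  $3, $1, $0 ; 0/0/0/0/12
#1 sub  $1, $4, $1 ; 0/12/0/0/12
#2 bne  $0, $1, L7 ; 0/12/0/0/12 ; →target
#3 xori  $3, $2, 5 ; 0/12/0/5/12

5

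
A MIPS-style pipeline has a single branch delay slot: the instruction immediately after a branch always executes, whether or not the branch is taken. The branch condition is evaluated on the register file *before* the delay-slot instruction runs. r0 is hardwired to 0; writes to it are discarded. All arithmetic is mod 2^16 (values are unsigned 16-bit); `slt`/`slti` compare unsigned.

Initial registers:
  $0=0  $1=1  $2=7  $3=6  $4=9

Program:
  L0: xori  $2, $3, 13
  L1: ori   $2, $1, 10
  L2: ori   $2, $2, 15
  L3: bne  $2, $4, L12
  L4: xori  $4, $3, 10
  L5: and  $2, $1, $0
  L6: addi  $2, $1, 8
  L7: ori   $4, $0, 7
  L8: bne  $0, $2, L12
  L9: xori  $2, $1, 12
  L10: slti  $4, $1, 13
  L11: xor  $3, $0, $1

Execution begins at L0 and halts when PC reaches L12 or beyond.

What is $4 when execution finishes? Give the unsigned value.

#0 xori  $2, $3, 13 ; 0/1/11/6/9
#1 ori   $2, $1, 10 ; 0/1/11/6/9
#2 ori   $2, $2, 15 ; 0/1/15/6/9
#3 bne  $2, $4, L12 ; 0/1/15/6/9 ; →target
#4 xori  $4, $3, 10 ; 0/1/15/6/12

12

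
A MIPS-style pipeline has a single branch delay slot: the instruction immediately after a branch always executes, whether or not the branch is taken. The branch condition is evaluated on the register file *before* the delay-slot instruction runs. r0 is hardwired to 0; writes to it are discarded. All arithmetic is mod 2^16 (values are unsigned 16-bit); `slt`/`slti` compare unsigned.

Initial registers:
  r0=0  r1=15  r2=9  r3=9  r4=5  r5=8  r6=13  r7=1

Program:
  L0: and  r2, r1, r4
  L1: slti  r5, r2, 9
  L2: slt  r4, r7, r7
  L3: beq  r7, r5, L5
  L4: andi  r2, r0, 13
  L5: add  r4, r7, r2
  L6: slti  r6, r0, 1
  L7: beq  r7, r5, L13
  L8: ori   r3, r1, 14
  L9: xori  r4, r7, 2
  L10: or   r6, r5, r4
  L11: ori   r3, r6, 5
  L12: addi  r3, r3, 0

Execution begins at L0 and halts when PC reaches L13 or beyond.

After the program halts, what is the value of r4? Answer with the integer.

PC=0  and  r2, r1, r4        | r0=0 r1=15 r2=5 r3=9 r4=5 r5=8 r6=13 r7=1
PC=1  slti  r5, r2, 9        | r0=0 r1=15 r2=5 r3=9 r4=5 r5=1 r6=13 r7=1
PC=2  slt  r4, r7, r7        | r0=0 r1=15 r2=5 r3=9 r4=0 r5=1 r6=13 r7=1
PC=3  beq  r7, r5, L5        | r0=0 r1=15 r2=5 r3=9 r4=0 r5=1 r6=13 r7=1  [TAKEN]
PC=4  andi  r2, r0, 13       | r0=0 r1=15 r2=0 r3=9 r4=0 r5=1 r6=13 r7=1
PC=5  add  r4, r7, r2        | r0=0 r1=15 r2=0 r3=9 r4=1 r5=1 r6=13 r7=1
PC=6  slti  r6, r0, 1        | r0=0 r1=15 r2=0 r3=9 r4=1 r5=1 r6=1 r7=1
PC=7  beq  r7, r5, L13       | r0=0 r1=15 r2=0 r3=9 r4=1 r5=1 r6=1 r7=1  [TAKEN]
PC=8  ori   r3, r1, 14       | r0=0 r1=15 r2=0 r3=15 r4=1 r5=1 r6=1 r7=1

1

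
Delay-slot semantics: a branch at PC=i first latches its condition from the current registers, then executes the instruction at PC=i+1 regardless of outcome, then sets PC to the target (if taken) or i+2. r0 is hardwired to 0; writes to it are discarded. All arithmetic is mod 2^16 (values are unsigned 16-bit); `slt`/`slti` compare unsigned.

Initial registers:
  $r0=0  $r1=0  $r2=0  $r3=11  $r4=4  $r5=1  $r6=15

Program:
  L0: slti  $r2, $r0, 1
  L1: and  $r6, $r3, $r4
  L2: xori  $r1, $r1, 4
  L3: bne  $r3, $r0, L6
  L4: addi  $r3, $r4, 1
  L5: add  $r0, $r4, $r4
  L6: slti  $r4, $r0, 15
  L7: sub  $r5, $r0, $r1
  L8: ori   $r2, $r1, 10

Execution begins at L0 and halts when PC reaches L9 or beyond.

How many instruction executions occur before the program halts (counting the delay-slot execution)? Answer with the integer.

8

[0] slti  $r2, $r0, 1  →  {$r0:0, $r1:0, $r2:1, $r3:11, $r4:4, $r5:1, $r6:15}
[1] and  $r6, $r3, $r4  →  {$r0:0, $r1:0, $r2:1, $r3:11, $r4:4, $r5:1, $r6:0}
[2] xori  $r1, $r1, 4  →  {$r0:0, $r1:4, $r2:1, $r3:11, $r4:4, $r5:1, $r6:0}
[3] bne  $r3, $r0, L6  →  {$r0:0, $r1:4, $r2:1, $r3:11, $r4:4, $r5:1, $r6:0}  ⟨branch taken⟩
[4] addi  $r3, $r4, 1  →  {$r0:0, $r1:4, $r2:1, $r3:5, $r4:4, $r5:1, $r6:0}
[6] slti  $r4, $r0, 15  →  {$r0:0, $r1:4, $r2:1, $r3:5, $r4:1, $r5:1, $r6:0}
[7] sub  $r5, $r0, $r1  →  {$r0:0, $r1:4, $r2:1, $r3:5, $r4:1, $r5:65532, $r6:0}
[8] ori   $r2, $r1, 10  →  {$r0:0, $r1:4, $r2:14, $r3:5, $r4:1, $r5:65532, $r6:0}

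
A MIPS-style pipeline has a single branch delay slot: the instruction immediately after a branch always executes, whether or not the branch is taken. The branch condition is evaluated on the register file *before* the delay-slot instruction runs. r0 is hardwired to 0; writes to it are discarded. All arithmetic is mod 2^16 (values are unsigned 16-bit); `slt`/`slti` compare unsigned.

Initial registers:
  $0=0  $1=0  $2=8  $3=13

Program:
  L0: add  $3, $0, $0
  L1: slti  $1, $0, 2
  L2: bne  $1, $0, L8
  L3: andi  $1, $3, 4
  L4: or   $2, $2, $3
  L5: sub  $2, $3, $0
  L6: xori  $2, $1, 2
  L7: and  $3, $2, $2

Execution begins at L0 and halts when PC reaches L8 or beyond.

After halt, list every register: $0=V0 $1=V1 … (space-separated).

$0=0 $1=0 $2=8 $3=0

[0] add  $3, $0, $0  →  {$0:0, $1:0, $2:8, $3:0}
[1] slti  $1, $0, 2  →  {$0:0, $1:1, $2:8, $3:0}
[2] bne  $1, $0, L8  →  {$0:0, $1:1, $2:8, $3:0}  ⟨branch taken⟩
[3] andi  $1, $3, 4  →  {$0:0, $1:0, $2:8, $3:0}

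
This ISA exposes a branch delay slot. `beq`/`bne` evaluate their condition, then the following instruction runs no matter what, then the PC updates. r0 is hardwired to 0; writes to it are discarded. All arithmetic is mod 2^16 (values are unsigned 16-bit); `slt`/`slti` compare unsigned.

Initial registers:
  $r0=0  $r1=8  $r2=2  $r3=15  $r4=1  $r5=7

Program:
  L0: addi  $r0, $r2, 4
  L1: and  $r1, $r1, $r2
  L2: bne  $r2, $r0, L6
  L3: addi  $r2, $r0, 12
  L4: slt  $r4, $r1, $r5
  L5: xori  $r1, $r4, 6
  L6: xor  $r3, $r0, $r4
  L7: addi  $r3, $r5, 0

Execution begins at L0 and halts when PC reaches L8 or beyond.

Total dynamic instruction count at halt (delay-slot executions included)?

6

#0 addi  $r0, $r2, 4 ; 0/8/2/15/1/7
#1 and  $r1, $r1, $r2 ; 0/0/2/15/1/7
#2 bne  $r2, $r0, L6 ; 0/0/2/15/1/7 ; →target
#3 addi  $r2, $r0, 12 ; 0/0/12/15/1/7
#6 xor  $r3, $r0, $r4 ; 0/0/12/1/1/7
#7 addi  $r3, $r5, 0 ; 0/0/12/7/1/7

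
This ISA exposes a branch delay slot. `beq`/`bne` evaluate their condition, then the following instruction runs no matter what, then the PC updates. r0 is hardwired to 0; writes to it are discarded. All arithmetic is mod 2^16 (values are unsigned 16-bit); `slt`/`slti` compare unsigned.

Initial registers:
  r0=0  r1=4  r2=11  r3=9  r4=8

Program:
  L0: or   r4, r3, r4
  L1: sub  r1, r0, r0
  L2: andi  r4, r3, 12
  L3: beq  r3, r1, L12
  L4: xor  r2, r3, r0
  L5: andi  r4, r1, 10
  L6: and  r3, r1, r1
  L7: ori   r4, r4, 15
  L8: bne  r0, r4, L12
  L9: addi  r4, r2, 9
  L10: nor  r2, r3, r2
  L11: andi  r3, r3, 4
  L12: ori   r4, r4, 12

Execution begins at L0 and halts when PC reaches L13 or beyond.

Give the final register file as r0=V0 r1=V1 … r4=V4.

r0=0 r1=0 r2=9 r3=0 r4=30

[0] or   r4, r3, r4  →  {r0:0, r1:4, r2:11, r3:9, r4:9}
[1] sub  r1, r0, r0  →  {r0:0, r1:0, r2:11, r3:9, r4:9}
[2] andi  r4, r3, 12  →  {r0:0, r1:0, r2:11, r3:9, r4:8}
[3] beq  r3, r1, L12  →  {r0:0, r1:0, r2:11, r3:9, r4:8}  ⟨branch fallthrough⟩
[4] xor  r2, r3, r0  →  {r0:0, r1:0, r2:9, r3:9, r4:8}
[5] andi  r4, r1, 10  →  {r0:0, r1:0, r2:9, r3:9, r4:0}
[6] and  r3, r1, r1  →  {r0:0, r1:0, r2:9, r3:0, r4:0}
[7] ori   r4, r4, 15  →  {r0:0, r1:0, r2:9, r3:0, r4:15}
[8] bne  r0, r4, L12  →  {r0:0, r1:0, r2:9, r3:0, r4:15}  ⟨branch taken⟩
[9] addi  r4, r2, 9  →  {r0:0, r1:0, r2:9, r3:0, r4:18}
[12] ori   r4, r4, 12  →  {r0:0, r1:0, r2:9, r3:0, r4:30}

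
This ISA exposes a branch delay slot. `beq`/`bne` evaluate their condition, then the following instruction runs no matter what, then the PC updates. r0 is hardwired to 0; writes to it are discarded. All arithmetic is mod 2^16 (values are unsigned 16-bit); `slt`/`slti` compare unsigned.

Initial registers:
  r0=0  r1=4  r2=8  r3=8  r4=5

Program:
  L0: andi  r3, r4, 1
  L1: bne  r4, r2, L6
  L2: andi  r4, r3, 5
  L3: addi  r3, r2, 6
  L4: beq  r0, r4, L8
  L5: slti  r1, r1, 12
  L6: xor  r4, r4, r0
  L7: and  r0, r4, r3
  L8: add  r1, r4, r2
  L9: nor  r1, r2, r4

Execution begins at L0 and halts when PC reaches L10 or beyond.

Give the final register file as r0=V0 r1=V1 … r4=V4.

[0] andi  r3, r4, 1  →  {r0:0, r1:4, r2:8, r3:1, r4:5}
[1] bne  r4, r2, L6  →  {r0:0, r1:4, r2:8, r3:1, r4:5}  ⟨branch taken⟩
[2] andi  r4, r3, 5  →  {r0:0, r1:4, r2:8, r3:1, r4:1}
[6] xor  r4, r4, r0  →  {r0:0, r1:4, r2:8, r3:1, r4:1}
[7] and  r0, r4, r3  →  {r0:0, r1:4, r2:8, r3:1, r4:1}
[8] add  r1, r4, r2  →  {r0:0, r1:9, r2:8, r3:1, r4:1}
[9] nor  r1, r2, r4  →  {r0:0, r1:65526, r2:8, r3:1, r4:1}

r0=0 r1=65526 r2=8 r3=1 r4=1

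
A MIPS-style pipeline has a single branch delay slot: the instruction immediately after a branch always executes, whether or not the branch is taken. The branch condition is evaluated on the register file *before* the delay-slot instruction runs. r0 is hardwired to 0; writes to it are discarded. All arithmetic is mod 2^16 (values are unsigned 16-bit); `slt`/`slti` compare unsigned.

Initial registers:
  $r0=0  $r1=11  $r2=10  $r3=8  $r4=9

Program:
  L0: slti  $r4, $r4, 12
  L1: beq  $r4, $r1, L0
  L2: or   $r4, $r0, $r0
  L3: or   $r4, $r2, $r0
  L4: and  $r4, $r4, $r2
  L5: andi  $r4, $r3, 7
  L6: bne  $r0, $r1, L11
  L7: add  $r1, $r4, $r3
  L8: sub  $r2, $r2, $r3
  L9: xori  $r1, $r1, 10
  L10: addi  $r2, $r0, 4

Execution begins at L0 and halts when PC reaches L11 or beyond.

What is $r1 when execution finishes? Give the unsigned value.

PC=0  slti  $r4, $r4, 12     | $r0=0 $r1=11 $r2=10 $r3=8 $r4=1
PC=1  beq  $r4, $r1, L0      | $r0=0 $r1=11 $r2=10 $r3=8 $r4=1  [not taken]
PC=2  or   $r4, $r0, $r0     | $r0=0 $r1=11 $r2=10 $r3=8 $r4=0
PC=3  or   $r4, $r2, $r0     | $r0=0 $r1=11 $r2=10 $r3=8 $r4=10
PC=4  and  $r4, $r4, $r2     | $r0=0 $r1=11 $r2=10 $r3=8 $r4=10
PC=5  andi  $r4, $r3, 7      | $r0=0 $r1=11 $r2=10 $r3=8 $r4=0
PC=6  bne  $r0, $r1, L11     | $r0=0 $r1=11 $r2=10 $r3=8 $r4=0  [TAKEN]
PC=7  add  $r1, $r4, $r3     | $r0=0 $r1=8 $r2=10 $r3=8 $r4=0

8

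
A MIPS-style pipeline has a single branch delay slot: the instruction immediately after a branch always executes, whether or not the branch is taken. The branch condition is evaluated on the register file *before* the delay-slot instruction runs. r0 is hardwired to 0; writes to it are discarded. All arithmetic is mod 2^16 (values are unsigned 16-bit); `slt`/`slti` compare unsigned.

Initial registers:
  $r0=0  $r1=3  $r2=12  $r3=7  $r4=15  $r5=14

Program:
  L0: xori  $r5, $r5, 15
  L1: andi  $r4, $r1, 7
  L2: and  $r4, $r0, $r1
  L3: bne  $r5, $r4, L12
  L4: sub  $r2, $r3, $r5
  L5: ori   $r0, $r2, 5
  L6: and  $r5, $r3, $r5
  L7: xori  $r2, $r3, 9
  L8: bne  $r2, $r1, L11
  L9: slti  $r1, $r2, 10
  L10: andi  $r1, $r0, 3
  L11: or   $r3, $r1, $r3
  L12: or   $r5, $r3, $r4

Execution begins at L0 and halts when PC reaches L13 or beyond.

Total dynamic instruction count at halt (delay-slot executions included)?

6

  step pc=0: xori  $r5, $r5, 15  regs=(0,3,12,7,15,1)
  step pc=1: andi  $r4, $r1, 7  regs=(0,3,12,7,3,1)
  step pc=2: and  $r4, $r0, $r1  regs=(0,3,12,7,0,1)
  step pc=3: bne  $r5, $r4, L12  cond=T  regs=(0,3,12,7,0,1)
  step pc=4: sub  $r2, $r3, $r5  regs=(0,3,6,7,0,1)
  step pc=12: or   $r5, $r3, $r4  regs=(0,3,6,7,0,7)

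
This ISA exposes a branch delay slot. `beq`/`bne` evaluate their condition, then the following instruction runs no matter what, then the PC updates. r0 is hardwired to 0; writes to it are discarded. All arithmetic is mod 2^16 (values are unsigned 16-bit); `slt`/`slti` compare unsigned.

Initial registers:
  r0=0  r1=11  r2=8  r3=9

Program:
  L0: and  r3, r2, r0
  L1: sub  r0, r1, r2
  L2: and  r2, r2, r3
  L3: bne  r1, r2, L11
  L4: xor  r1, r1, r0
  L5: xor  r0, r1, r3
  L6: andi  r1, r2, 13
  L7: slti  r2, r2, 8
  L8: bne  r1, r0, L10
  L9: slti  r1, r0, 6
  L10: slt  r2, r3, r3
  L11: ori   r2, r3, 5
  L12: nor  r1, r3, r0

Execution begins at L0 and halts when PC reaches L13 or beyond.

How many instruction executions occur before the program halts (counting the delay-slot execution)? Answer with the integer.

#0 and  r3, r2, r0 ; 0/11/8/0
#1 sub  r0, r1, r2 ; 0/11/8/0
#2 and  r2, r2, r3 ; 0/11/0/0
#3 bne  r1, r2, L11 ; 0/11/0/0 ; →target
#4 xor  r1, r1, r0 ; 0/11/0/0
#11 ori   r2, r3, 5 ; 0/11/5/0
#12 nor  r1, r3, r0 ; 0/65535/5/0

7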